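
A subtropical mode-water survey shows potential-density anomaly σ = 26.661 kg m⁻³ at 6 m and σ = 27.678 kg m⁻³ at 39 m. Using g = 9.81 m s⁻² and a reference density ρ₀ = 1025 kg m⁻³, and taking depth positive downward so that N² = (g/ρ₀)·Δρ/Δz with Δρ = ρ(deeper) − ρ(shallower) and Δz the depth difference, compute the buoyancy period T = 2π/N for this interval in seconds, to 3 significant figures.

Δρ = 1027.678 − 1026.661 = 1.017 kg m⁻³ over Δz = 39 − 6 = 33 m.
N² = (9.81/1025) × (1.017/33) = 2.9495 × 10⁻⁴ s⁻².
N = √(2.9495 × 10⁻⁴) = 0.017174 rad s⁻¹, so T = 2π/N = 365.85 s ≈ 366 s.

366 s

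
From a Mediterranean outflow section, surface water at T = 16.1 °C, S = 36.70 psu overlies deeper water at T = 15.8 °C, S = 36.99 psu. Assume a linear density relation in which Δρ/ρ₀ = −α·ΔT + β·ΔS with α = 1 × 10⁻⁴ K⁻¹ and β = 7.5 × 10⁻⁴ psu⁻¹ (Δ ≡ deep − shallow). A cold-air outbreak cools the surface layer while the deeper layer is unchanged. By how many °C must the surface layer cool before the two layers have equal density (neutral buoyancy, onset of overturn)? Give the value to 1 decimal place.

2.5 °C

Neutral buoyancy requires Δρ = 0, i.e. −α(T_deep − T_surf′) + β(S_deep − S_surf) = 0.
T_surf′ = T_deep − (β/α)·ΔS = 15.8 − (7.5 × 10⁻⁴/1 × 10⁻⁴)·(+0.29) = 13.625 °C.
Cooling required: 16.1 − (13.625) = 2.475 °C.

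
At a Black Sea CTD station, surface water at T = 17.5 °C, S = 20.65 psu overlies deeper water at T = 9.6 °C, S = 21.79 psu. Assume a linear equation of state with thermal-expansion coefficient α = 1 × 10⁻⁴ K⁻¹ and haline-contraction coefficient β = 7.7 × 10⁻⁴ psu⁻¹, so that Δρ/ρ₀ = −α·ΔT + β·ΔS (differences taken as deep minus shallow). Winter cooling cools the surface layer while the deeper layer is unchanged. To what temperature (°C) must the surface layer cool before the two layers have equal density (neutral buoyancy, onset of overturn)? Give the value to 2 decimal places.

0.82 °C

Neutral buoyancy requires Δρ = 0, i.e. −α(T_deep − T_surf′) + β(S_deep − S_surf) = 0.
T_surf′ = T_deep − (β/α)·ΔS = 9.6 − (7.7 × 10⁻⁴/1 × 10⁻⁴)·(+1.14) = 0.8220 °C.
Cooling required: 17.5 − (0.8220) = 16.6780 °C.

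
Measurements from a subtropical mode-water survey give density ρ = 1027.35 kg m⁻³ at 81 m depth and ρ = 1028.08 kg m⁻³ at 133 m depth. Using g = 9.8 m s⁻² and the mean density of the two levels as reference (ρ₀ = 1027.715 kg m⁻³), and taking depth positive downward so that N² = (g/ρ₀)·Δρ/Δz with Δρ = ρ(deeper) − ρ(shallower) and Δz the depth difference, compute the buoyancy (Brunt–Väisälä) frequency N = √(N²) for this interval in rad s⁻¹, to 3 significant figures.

Δρ = 1028.08 − 1027.35 = 0.73 kg m⁻³ over Δz = 133 − 81 = 52 m.
N² = (9.8/1027.715) × (0.73/52) = 1.3387 × 10⁻⁴ s⁻².
N = √(1.3387 × 10⁻⁴) = 0.011570 rad s⁻¹ ≈ 0.0116 rad s⁻¹.

0.0116 rad s⁻¹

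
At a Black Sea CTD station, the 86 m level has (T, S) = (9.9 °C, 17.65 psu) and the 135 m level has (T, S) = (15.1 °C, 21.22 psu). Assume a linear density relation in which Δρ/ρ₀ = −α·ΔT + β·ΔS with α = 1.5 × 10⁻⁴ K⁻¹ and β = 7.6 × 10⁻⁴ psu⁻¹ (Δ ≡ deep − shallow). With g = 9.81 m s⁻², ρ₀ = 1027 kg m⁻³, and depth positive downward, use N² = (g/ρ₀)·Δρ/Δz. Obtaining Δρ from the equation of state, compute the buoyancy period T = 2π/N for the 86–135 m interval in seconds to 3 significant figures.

319 s

ΔT = +5.2 K, ΔS = +3.57 psu (deep − shallow).
Δρ/ρ₀ = −αΔT + βΔS = -7.80 × 10⁻⁴ + 2.7132 × 10⁻³ = 1.9332 × 10⁻³, so Δρ ≈ 1.985 kg m⁻³.
N² = (g/ρ₀)·Δρ/Δz = g·(Δρ/ρ₀)/Δz = 9.81 × 1.9332 × 10⁻³ / 49 = 3.8703 × 10⁻⁴ s⁻².
N = √(3.8703 × 10⁻⁴) = 0.019673 rad s⁻¹ → T = 2π/N = 319.38 s ≈ 319 s.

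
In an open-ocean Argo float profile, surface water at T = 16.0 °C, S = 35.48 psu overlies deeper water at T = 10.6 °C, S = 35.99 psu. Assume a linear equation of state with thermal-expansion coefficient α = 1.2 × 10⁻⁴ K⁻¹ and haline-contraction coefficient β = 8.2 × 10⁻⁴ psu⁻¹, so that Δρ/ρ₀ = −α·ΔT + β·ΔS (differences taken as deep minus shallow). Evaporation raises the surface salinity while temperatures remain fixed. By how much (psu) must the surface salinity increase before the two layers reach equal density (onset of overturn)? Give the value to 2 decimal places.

1.30 psu

Neutral buoyancy requires −α(T_deep − T_surf) + β(S_deep − S_surf′) = 0.
S_surf′ = S_deep − (α/β)·ΔT = 35.99 − (1.2 × 10⁻⁴/8.2 × 10⁻⁴)·(-5.4) = 36.7802 psu.
Increase required: 36.7802 − 35.48 = 1.3002 psu.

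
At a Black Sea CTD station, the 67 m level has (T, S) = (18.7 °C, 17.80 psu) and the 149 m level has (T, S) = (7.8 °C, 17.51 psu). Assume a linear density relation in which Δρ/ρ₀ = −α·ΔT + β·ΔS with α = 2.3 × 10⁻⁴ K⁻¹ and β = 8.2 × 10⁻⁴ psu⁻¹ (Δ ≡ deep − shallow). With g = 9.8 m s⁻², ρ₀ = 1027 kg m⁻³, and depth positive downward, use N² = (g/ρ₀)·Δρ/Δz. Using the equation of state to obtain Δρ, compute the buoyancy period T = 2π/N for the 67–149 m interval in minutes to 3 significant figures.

ΔT = -10.9 K, ΔS = -0.29 psu (deep − shallow).
Δρ/ρ₀ = −αΔT + βΔS = 2.507 × 10⁻³ − 2.378 × 10⁻⁴ = 2.2692 × 10⁻³, so Δρ ≈ 2.330 kg m⁻³.
N² = (g/ρ₀)·Δρ/Δz = g·(Δρ/ρ₀)/Δz = 9.8 × 2.2692 × 10⁻³ / 82 = 2.7120 × 10⁻⁴ s⁻².
N = √(2.7120 × 10⁻⁴) = 0.016468 rad s⁻¹ → T = 2π/N = 381.54 s = 6.3590 min ≈ 6.36 min.

6.36 min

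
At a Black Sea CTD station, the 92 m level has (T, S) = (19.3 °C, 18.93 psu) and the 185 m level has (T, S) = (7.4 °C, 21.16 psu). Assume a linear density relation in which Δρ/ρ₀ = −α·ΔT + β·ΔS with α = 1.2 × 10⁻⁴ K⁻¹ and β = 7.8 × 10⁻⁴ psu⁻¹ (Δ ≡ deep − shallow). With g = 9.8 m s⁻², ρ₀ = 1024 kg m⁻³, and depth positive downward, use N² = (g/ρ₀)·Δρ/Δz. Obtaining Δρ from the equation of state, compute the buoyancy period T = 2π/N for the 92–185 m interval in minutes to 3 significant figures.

5.73 min

ΔT = -11.9 K, ΔS = +2.23 psu (deep − shallow).
Δρ/ρ₀ = −αΔT + βΔS = 1.428 × 10⁻³ + 1.7394 × 10⁻³ = 3.1674 × 10⁻³, so Δρ ≈ 3.243 kg m⁻³.
N² = (g/ρ₀)·Δρ/Δz = g·(Δρ/ρ₀)/Δz = 9.8 × 3.1674 × 10⁻³ / 93 = 3.3377 × 10⁻⁴ s⁻².
N = √(3.3377 × 10⁻⁴) = 0.018269 rad s⁻¹ → T = 2π/N = 343.93 s = 5.7322 min ≈ 5.73 min.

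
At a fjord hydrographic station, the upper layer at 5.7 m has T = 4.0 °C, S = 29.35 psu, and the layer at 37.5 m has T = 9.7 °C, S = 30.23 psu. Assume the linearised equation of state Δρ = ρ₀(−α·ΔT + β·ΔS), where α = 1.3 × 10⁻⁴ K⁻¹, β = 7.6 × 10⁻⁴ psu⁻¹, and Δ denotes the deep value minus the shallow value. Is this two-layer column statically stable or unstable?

ΔT = 9.7 − 4.0 = +5.7 K and ΔS = 30.23 − 29.35 = +0.88 psu (deep − shallow).
−αΔT = -7.41 × 10⁻⁴; βΔS = 6.688 × 10⁻⁴; sum Δρ/ρ₀ = -7.22 × 10⁻⁵.
Δρ/ρ₀ < 0, so Δρ < 0: deeper water is lighter → statically unstable; the column would overturn.

unstable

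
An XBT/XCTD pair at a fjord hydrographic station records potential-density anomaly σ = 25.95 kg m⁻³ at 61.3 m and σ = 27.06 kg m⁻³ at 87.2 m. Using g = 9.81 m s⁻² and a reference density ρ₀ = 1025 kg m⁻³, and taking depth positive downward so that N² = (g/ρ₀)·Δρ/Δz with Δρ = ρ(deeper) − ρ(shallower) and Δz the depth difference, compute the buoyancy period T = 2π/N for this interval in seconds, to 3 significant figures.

310 s

Δρ = 1027.06 − 1025.95 = 1.11 kg m⁻³ over Δz = 87.2 − 61.3 = 25.9 m.
N² = (9.81/1025) × (1.11/25.9) = 4.1017 × 10⁻⁴ s⁻².
N = √(4.1017 × 10⁻⁴) = 0.020253 rad s⁻¹, so T = 2π/N = 310.23 s ≈ 310 s.
N² > 0, so the interval is statically stable.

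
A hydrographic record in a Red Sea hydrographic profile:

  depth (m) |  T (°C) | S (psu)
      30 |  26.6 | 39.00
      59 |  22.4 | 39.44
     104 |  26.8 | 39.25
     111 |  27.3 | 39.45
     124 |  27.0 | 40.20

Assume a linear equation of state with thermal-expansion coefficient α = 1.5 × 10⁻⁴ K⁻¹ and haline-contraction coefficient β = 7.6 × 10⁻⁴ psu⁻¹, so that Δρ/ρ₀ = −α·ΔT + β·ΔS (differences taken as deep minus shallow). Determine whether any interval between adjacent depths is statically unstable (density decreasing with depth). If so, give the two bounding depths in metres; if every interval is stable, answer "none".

Evaluate Δρ/ρ₀ = −αΔT + βΔS across each adjacent pair:
  30–59 m: −αΔT+βΔS = −(1.5 × 10⁻⁴)(-4.2)+(7.6 × 10⁻⁴)(+0.44) = 9.6 × 10⁻⁴ → stable
  59–104 m: −αΔT+βΔS = −(1.5 × 10⁻⁴)(+4.4)+(7.6 × 10⁻⁴)(-0.19) = -8.0 × 10⁻⁴ → UNSTABLE
  104–111 m: −αΔT+βΔS = −(1.5 × 10⁻⁴)(+0.5)+(7.6 × 10⁻⁴)(+0.20) = 7.7 × 10⁻⁵ → stable
  111–124 m: −αΔT+βΔS = −(1.5 × 10⁻⁴)(-0.3)+(7.6 × 10⁻⁴)(+0.75) = 6.1 × 10⁻⁴ → stable
The 59–104 m interval has Δρ < 0: lighter water underlies denser water.

59–104 m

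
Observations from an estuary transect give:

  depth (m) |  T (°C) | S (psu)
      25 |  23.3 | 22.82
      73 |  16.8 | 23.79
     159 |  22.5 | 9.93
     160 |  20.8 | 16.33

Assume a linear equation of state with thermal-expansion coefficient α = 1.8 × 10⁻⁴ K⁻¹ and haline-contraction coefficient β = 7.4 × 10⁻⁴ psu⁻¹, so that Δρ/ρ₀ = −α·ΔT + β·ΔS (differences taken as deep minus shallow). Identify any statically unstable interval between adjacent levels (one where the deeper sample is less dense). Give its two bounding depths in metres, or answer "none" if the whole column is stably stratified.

Evaluate Δρ/ρ₀ = −αΔT + βΔS across each adjacent pair:
  25–73 m: −αΔT+βΔS = −(1.8 × 10⁻⁴)(-6.5)+(7.4 × 10⁻⁴)(+0.97) = 1.9 × 10⁻³ → stable
  73–159 m: −αΔT+βΔS = −(1.8 × 10⁻⁴)(+5.7)+(7.4 × 10⁻⁴)(-13.86) = -0.011 → UNSTABLE
  159–160 m: −αΔT+βΔS = −(1.8 × 10⁻⁴)(-1.7)+(7.4 × 10⁻⁴)(+6.40) = 5.0 × 10⁻³ → stable
The 73–159 m interval has Δρ < 0: lighter water underlies denser water.

73–159 m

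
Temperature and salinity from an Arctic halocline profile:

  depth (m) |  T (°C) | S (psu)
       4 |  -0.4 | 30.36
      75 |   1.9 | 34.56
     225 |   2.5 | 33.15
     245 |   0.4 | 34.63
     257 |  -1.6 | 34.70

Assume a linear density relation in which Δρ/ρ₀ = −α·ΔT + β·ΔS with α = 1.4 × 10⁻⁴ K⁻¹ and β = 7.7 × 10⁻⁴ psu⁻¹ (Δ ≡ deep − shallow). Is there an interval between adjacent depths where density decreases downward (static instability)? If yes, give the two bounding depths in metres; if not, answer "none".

Evaluate Δρ/ρ₀ = −αΔT + βΔS across each adjacent pair:
  4–75 m: −αΔT+βΔS = −(1.4 × 10⁻⁴)(+2.3)+(7.7 × 10⁻⁴)(+4.20) = 2.9 × 10⁻³ → stable
  75–225 m: −αΔT+βΔS = −(1.4 × 10⁻⁴)(+0.6)+(7.7 × 10⁻⁴)(-1.41) = -1.2 × 10⁻³ → UNSTABLE
  225–245 m: −αΔT+βΔS = −(1.4 × 10⁻⁴)(-2.1)+(7.7 × 10⁻⁴)(+1.48) = 1.4 × 10⁻³ → stable
  245–257 m: −αΔT+βΔS = −(1.4 × 10⁻⁴)(-2.0)+(7.7 × 10⁻⁴)(+0.07) = 3.3 × 10⁻⁴ → stable
The 75–225 m interval has Δρ < 0: lighter water underlies denser water.

75–225 m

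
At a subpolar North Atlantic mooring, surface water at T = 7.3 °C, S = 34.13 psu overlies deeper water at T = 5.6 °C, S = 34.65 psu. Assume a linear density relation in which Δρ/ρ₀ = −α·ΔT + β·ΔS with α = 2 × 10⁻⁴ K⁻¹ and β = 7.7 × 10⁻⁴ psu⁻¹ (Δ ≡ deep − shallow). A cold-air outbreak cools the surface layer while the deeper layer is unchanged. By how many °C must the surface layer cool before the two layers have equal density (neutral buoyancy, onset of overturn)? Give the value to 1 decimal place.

Neutral buoyancy requires Δρ = 0, i.e. −α(T_deep − T_surf′) + β(S_deep − S_surf) = 0.
T_surf′ = T_deep − (β/α)·ΔS = 5.6 − (7.7 × 10⁻⁴/2 × 10⁻⁴)·(+0.52) = 3.598 °C.
Cooling required: 7.3 − (3.598) = 3.702 °C.

3.7 °C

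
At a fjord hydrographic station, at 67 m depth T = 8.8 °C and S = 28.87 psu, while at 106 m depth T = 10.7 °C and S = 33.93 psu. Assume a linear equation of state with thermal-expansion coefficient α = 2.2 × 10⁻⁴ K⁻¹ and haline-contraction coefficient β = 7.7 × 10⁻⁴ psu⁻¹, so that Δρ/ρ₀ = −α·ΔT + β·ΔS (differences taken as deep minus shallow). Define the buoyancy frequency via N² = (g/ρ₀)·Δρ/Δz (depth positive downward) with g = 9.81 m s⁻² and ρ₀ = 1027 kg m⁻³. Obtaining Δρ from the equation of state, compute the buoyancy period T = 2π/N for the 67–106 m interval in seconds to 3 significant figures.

ΔT = +1.9 K, ΔS = +5.06 psu (deep − shallow).
Δρ/ρ₀ = −αΔT + βΔS = -4.18 × 10⁻⁴ + 3.8962 × 10⁻³ = 3.4782 × 10⁻³, so Δρ ≈ 3.572 kg m⁻³.
N² = (g/ρ₀)·Δρ/Δz = g·(Δρ/ρ₀)/Δz = 9.81 × 3.4782 × 10⁻³ / 39 = 8.7490 × 10⁻⁴ s⁻².
N = √(8.7490 × 10⁻⁴) = 0.029579 rad s⁻¹ → T = 2π/N = 212.42 s ≈ 212 s.

212 s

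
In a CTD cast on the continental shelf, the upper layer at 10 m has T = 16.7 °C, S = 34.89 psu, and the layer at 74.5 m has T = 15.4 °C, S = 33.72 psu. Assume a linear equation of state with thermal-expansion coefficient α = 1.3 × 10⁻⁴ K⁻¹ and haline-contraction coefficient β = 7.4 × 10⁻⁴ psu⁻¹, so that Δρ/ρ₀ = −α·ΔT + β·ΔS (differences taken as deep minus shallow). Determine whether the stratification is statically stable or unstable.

unstable

ΔT = 15.4 − 16.7 = -1.3 K and ΔS = 33.72 − 34.89 = -1.17 psu (deep − shallow).
−αΔT = 1.69 × 10⁻⁴; βΔS = -8.658 × 10⁻⁴; sum Δρ/ρ₀ = -6.968 × 10⁻⁴.
Δρ/ρ₀ < 0, so Δρ < 0: deeper water is lighter → statically unstable; the column would overturn.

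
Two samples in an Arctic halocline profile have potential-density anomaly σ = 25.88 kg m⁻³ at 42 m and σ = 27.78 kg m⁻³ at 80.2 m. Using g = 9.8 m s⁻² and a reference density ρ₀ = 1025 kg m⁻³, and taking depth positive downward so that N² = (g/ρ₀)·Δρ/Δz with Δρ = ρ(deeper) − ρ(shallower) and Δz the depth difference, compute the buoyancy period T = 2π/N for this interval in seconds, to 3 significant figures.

Δρ = 1027.78 − 1025.88 = 1.90 kg m⁻³ over Δz = 80.2 − 42 = 38.2 m.
N² = (9.8/1025) × (1.90/38.2) = 4.7555 × 10⁻⁴ s⁻².
N = √(4.7555 × 10⁻⁴) = 0.021807 rad s⁻¹, so T = 2π/N = 288.13 s ≈ 288 s.

288 s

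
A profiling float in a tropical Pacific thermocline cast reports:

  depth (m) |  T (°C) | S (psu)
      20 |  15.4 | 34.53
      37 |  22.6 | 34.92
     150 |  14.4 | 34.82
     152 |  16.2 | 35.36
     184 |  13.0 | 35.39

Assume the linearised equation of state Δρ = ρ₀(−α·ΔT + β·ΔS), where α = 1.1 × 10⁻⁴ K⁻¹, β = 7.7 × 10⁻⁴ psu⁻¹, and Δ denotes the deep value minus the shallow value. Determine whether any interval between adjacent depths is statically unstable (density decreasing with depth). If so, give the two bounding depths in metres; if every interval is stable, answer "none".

Evaluate Δρ/ρ₀ = −αΔT + βΔS across each adjacent pair:
  20–37 m: −αΔT+βΔS = −(1.1 × 10⁻⁴)(+7.2)+(7.7 × 10⁻⁴)(+0.39) = -4.9 × 10⁻⁴ → UNSTABLE
  37–150 m: −αΔT+βΔS = −(1.1 × 10⁻⁴)(-8.2)+(7.7 × 10⁻⁴)(-0.10) = 8.2 × 10⁻⁴ → stable
  150–152 m: −αΔT+βΔS = −(1.1 × 10⁻⁴)(+1.8)+(7.7 × 10⁻⁴)(+0.54) = 2.2 × 10⁻⁴ → stable
  152–184 m: −αΔT+βΔS = −(1.1 × 10⁻⁴)(-3.2)+(7.7 × 10⁻⁴)(+0.03) = 3.8 × 10⁻⁴ → stable
The 20–37 m interval has Δρ < 0: lighter water underlies denser water.

20–37 m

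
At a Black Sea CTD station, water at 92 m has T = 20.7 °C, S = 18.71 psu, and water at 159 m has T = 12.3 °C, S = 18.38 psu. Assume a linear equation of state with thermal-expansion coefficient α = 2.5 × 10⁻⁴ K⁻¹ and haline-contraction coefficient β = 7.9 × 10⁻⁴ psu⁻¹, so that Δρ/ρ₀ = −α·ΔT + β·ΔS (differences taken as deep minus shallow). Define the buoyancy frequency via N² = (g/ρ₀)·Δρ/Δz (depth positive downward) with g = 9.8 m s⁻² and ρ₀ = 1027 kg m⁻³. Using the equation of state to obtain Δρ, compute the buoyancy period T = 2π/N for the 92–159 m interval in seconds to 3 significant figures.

ΔT = -8.4 K, ΔS = -0.33 psu (deep − shallow).
Δρ/ρ₀ = −αΔT + βΔS = 2.10 × 10⁻³ − 2.607 × 10⁻⁴ = 1.8393 × 10⁻³, so Δρ ≈ 1.889 kg m⁻³.
N² = (g/ρ₀)·Δρ/Δz = g·(Δρ/ρ₀)/Δz = 9.8 × 1.8393 × 10⁻³ / 67 = 2.6903 × 10⁻⁴ s⁻².
N = √(2.6903 × 10⁻⁴) = 0.016402 rad s⁻¹ → T = 2π/N = 383.07 s ≈ 383 s.

383 s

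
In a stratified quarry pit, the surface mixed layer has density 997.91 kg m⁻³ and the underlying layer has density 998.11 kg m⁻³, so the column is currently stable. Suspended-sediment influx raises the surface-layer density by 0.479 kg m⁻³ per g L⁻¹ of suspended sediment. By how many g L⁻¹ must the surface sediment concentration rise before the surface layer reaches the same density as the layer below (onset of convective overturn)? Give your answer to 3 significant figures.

0.418 g L⁻¹

Density deficit of the surface layer: 998.11 − 997.91 = 0.2 kg m⁻³.
Required change = 0.2 / 0.479 = 0.418 g L⁻¹.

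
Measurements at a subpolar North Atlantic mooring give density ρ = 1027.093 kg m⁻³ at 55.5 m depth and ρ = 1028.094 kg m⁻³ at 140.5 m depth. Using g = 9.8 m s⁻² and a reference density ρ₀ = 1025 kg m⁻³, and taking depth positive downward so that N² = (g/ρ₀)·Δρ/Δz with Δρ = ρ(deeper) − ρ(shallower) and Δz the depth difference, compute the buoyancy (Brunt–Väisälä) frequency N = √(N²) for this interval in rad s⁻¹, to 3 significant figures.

Δρ = 1028.094 − 1027.093 = 1.001 kg m⁻³ over Δz = 140.5 − 55.5 = 85 m.
N² = (9.8/1025) × (1.001/85) = 1.1259 × 10⁻⁴ s⁻².
N = √(1.1259 × 10⁻⁴) = 0.010611 rad s⁻¹ ≈ 0.0106 rad s⁻¹.

0.0106 rad s⁻¹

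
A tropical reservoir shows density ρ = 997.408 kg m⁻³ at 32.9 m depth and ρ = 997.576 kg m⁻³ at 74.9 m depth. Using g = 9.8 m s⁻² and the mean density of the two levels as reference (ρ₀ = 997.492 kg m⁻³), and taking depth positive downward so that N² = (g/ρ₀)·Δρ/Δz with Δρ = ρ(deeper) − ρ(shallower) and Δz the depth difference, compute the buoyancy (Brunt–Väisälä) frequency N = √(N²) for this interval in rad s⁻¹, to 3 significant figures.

6.27 × 10⁻³ rad s⁻¹

Δρ = 997.576 − 997.408 = 0.168 kg m⁻³ over Δz = 74.9 − 32.9 = 42 m.
N² = (9.8/997.492) × (0.168/42) = 3.9299 × 10⁻⁵ s⁻².
N = √(3.9299 × 10⁻⁵) = 6.2689 × 10⁻³ rad s⁻¹ ≈ 6.27 × 10⁻³ rad s⁻¹.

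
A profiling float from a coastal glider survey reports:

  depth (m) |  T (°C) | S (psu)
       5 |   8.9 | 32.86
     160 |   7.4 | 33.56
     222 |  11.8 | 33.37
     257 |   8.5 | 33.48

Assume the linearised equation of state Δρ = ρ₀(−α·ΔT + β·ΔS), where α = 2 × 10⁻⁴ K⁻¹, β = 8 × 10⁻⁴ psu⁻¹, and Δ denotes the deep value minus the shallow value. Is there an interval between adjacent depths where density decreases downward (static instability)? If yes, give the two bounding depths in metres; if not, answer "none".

160–222 m

Evaluate Δρ/ρ₀ = −αΔT + βΔS across each adjacent pair:
  5–160 m: −αΔT+βΔS = −(2 × 10⁻⁴)(-1.5)+(8 × 10⁻⁴)(+0.70) = 8.6 × 10⁻⁴ → stable
  160–222 m: −αΔT+βΔS = −(2 × 10⁻⁴)(+4.4)+(8 × 10⁻⁴)(-0.19) = -1.0 × 10⁻³ → UNSTABLE
  222–257 m: −αΔT+βΔS = −(2 × 10⁻⁴)(-3.3)+(8 × 10⁻⁴)(+0.11) = 7.5 × 10⁻⁴ → stable
The 160–222 m interval has Δρ < 0: lighter water underlies denser water.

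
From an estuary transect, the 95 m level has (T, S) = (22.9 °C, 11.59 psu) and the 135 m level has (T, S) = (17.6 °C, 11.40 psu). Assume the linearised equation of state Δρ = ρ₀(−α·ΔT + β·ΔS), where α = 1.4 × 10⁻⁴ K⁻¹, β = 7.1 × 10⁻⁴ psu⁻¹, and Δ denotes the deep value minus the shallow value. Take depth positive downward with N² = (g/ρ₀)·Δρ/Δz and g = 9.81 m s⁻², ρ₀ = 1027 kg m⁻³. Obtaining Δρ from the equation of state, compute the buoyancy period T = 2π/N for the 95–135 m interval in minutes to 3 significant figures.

8.58 min

ΔT = -5.3 K, ΔS = -0.19 psu (deep − shallow).
Δρ/ρ₀ = −αΔT + βΔS = 7.42 × 10⁻⁴ − 1.349 × 10⁻⁴ = 6.071 × 10⁻⁴, so Δρ ≈ 0.6235 kg m⁻³.
N² = (g/ρ₀)·Δρ/Δz = g·(Δρ/ρ₀)/Δz = 9.81 × 6.071 × 10⁻⁴ / 40 = 1.4889 × 10⁻⁴ s⁻².
N = √(1.4889 × 10⁻⁴) = 0.012202 rad s⁻¹ → T = 2π/N = 514.93 s = 8.5822 min ≈ 8.58 min.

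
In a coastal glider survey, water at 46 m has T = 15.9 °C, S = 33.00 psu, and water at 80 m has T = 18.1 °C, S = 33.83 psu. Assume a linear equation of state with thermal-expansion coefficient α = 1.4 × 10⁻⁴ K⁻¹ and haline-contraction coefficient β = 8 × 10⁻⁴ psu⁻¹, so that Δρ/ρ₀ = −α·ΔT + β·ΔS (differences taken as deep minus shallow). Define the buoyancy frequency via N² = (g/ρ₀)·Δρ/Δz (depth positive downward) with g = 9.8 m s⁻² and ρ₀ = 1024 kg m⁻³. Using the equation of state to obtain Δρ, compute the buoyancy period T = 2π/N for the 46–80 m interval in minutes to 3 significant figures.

ΔT = +2.2 K, ΔS = +0.83 psu (deep − shallow).
Δρ/ρ₀ = −αΔT + βΔS = -3.08 × 10⁻⁴ + 6.64 × 10⁻⁴ = 3.56 × 10⁻⁴, so Δρ ≈ 0.3645 kg m⁻³.
N² = (g/ρ₀)·Δρ/Δz = g·(Δρ/ρ₀)/Δz = 9.8 × 3.56 × 10⁻⁴ / 34 = 1.0261 × 10⁻⁴ s⁻².
N = √(1.0261 × 10⁻⁴) = 0.010130 rad s⁻¹ → T = 2π/N = 620.26 s = 10.338 min ≈ 10.3 min.

10.3 min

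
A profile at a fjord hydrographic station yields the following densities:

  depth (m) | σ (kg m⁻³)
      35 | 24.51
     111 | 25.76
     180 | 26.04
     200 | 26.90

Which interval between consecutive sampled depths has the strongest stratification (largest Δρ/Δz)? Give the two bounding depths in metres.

180–200 m

Compute the density gradient over each adjacent pair:
  35–111 m: Δρ/Δz = 1.25/76 = 0.016 kg m⁻⁴
  111–180 m: Δρ/Δz = 0.28/69 = 4.1 × 10⁻³ kg m⁻⁴
  180–200 m: Δρ/Δz = 0.86/20 = 0.043 kg m⁻⁴
The largest gradient is in the 180–200 m interval — the pycnocline.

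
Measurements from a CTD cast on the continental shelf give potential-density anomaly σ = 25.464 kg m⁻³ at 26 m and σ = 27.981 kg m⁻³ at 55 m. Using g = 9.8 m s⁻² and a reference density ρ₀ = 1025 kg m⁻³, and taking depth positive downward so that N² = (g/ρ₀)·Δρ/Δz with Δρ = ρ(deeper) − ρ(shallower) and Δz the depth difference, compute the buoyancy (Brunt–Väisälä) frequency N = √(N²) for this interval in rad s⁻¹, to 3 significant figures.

0.0288 rad s⁻¹

Δρ = 1027.981 − 1025.464 = 2.517 kg m⁻³ over Δz = 55 − 26 = 29 m.
N² = (9.8/1025) × (2.517/29) = 8.2983 × 10⁻⁴ s⁻².
N = √(8.2983 × 10⁻⁴) = 0.028807 rad s⁻¹ ≈ 0.0288 rad s⁻¹.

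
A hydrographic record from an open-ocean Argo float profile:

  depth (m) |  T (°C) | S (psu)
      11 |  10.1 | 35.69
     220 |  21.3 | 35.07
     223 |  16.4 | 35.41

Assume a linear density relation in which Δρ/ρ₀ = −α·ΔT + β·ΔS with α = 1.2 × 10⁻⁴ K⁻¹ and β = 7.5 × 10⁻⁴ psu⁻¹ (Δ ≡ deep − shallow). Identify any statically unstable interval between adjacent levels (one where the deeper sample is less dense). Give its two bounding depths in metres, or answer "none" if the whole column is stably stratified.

11–220 m

Evaluate Δρ/ρ₀ = −αΔT + βΔS across each adjacent pair:
  11–220 m: −αΔT+βΔS = −(1.2 × 10⁻⁴)(+11.2)+(7.5 × 10⁻⁴)(-0.62) = -1.8 × 10⁻³ → UNSTABLE
  220–223 m: −αΔT+βΔS = −(1.2 × 10⁻⁴)(-4.9)+(7.5 × 10⁻⁴)(+0.34) = 8.4 × 10⁻⁴ → stable
The 11–220 m interval has Δρ < 0: lighter water underlies denser water.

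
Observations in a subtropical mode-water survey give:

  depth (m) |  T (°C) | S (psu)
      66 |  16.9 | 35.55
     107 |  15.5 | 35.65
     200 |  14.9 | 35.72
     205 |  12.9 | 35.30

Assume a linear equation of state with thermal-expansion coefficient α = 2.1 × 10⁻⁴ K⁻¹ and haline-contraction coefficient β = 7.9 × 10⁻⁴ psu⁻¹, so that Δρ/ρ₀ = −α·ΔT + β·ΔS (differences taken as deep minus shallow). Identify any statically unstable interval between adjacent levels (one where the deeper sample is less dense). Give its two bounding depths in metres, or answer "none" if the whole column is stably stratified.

none

Evaluate Δρ/ρ₀ = −αΔT + βΔS across each adjacent pair:
  66–107 m: −αΔT+βΔS = −(2.1 × 10⁻⁴)(-1.4)+(7.9 × 10⁻⁴)(+0.10) = 3.7 × 10⁻⁴ → stable
  107–200 m: −αΔT+βΔS = −(2.1 × 10⁻⁴)(-0.6)+(7.9 × 10⁻⁴)(+0.07) = 1.8 × 10⁻⁴ → stable
  200–205 m: −αΔT+βΔS = −(2.1 × 10⁻⁴)(-2.0)+(7.9 × 10⁻⁴)(-0.42) = 8.8 × 10⁻⁵ → stable
Every interval has Δρ > 0: the column is stably stratified throughout.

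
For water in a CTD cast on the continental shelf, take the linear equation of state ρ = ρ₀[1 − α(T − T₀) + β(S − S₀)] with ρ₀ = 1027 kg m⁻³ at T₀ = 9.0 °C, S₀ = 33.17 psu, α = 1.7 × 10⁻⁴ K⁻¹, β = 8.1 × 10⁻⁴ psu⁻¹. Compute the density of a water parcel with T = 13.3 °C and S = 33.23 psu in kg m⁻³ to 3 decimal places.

1026.299 kg m⁻³

T − T₀ = +4.3 K, S − S₀ = +0.06 psu.
Bracket = 1 − α·(+4.3) + β·(+0.06) = 1 + (-6.824 × 10⁻⁴) = 0.9993176.
ρ = 1027 × 0.9993176 = 1026.299 kg m⁻³.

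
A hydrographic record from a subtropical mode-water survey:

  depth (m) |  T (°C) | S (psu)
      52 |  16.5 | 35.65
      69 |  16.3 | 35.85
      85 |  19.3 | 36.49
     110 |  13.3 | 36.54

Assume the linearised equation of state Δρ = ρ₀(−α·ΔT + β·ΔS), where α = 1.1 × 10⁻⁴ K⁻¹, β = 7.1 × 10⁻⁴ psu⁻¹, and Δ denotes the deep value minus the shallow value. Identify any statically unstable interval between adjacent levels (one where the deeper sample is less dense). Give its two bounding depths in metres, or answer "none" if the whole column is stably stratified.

Evaluate Δρ/ρ₀ = −αΔT + βΔS across each adjacent pair:
  52–69 m: −αΔT+βΔS = −(1.1 × 10⁻⁴)(-0.2)+(7.1 × 10⁻⁴)(+0.20) = 1.6 × 10⁻⁴ → stable
  69–85 m: −αΔT+βΔS = −(1.1 × 10⁻⁴)(+3.0)+(7.1 × 10⁻⁴)(+0.64) = 1.2 × 10⁻⁴ → stable
  85–110 m: −αΔT+βΔS = −(1.1 × 10⁻⁴)(-6.0)+(7.1 × 10⁻⁴)(+0.05) = 7.0 × 10⁻⁴ → stable
Every interval has Δρ > 0: the column is stably stratified throughout.

none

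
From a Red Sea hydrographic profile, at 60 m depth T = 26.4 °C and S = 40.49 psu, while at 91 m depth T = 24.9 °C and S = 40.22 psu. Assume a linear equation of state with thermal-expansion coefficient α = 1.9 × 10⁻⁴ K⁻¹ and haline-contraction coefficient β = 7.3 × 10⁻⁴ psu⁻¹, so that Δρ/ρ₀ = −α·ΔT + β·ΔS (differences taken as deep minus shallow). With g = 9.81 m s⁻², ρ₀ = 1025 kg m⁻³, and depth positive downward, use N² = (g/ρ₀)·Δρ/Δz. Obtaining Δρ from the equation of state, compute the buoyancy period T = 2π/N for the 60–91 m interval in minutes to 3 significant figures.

19.9 min

ΔT = -1.5 K, ΔS = -0.27 psu (deep − shallow).
Δρ/ρ₀ = −αΔT + βΔS = 2.85 × 10⁻⁴ − 1.971 × 10⁻⁴ = 8.79 × 10⁻⁵, so Δρ ≈ 0.09010 kg m⁻³.
N² = (g/ρ₀)·Δρ/Δz = g·(Δρ/ρ₀)/Δz = 9.81 × 8.79 × 10⁻⁵ / 31 = 2.7816 × 10⁻⁵ s⁻².
N = √(2.7816 × 10⁻⁵) = 5.2741 × 10⁻³ rad s⁻¹ → T = 2π/N = 1.1913 × 10³ s = 19.855 min ≈ 19.9 min.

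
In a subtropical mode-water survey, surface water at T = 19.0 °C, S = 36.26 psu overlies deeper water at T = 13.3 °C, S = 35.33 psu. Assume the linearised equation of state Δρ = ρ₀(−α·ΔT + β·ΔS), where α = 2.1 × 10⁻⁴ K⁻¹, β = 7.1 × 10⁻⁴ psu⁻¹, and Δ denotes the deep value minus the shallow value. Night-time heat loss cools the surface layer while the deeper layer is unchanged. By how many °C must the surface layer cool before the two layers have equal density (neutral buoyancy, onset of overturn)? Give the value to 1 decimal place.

2.6 °C

Neutral buoyancy requires Δρ = 0, i.e. −α(T_deep − T_surf′) + β(S_deep − S_surf) = 0.
T_surf′ = T_deep − (β/α)·ΔS = 13.3 − (7.1 × 10⁻⁴/2.1 × 10⁻⁴)·(-0.93) = 16.444 °C.
Cooling required: 19.0 − (16.444) = 2.556 °C.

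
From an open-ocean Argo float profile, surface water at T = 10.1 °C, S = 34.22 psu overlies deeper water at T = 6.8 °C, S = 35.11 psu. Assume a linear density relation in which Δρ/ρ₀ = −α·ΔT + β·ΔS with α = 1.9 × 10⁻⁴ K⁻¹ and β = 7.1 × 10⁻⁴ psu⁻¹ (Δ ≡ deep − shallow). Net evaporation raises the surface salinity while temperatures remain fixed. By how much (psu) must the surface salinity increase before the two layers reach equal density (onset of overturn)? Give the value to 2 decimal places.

1.77 psu

Neutral buoyancy requires −α(T_deep − T_surf) + β(S_deep − S_surf′) = 0.
S_surf′ = S_deep − (α/β)·ΔT = 35.11 − (1.9 × 10⁻⁴/7.1 × 10⁻⁴)·(-3.3) = 35.9931 psu.
Increase required: 35.9931 − 34.22 = 1.7731 psu.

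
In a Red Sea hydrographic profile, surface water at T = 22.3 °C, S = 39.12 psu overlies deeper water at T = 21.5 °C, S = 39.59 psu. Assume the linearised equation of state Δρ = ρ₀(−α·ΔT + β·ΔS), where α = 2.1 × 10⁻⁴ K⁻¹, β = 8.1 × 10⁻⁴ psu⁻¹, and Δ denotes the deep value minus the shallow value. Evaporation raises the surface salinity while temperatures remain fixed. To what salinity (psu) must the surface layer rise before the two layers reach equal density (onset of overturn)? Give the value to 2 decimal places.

Neutral buoyancy requires −α(T_deep − T_surf) + β(S_deep − S_surf′) = 0.
S_surf′ = S_deep − (α/β)·ΔT = 39.59 − (2.1 × 10⁻⁴/8.1 × 10⁻⁴)·(-0.8) = 39.7974 psu.
Increase required: 39.7974 − 39.12 = 0.6774 psu.

39.80 psu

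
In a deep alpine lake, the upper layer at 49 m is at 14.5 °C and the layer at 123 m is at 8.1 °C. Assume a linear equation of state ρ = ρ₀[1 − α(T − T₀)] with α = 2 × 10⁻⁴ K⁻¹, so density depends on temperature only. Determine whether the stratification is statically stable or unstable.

stable

ΔT = 8.1 − 14.5 = -6.4 K, so Δρ/ρ₀ = −αΔT = 1.28 × 10⁻³.
Δρ/ρ₀ > 0, so Δρ > 0: deeper water is denser → statically stable.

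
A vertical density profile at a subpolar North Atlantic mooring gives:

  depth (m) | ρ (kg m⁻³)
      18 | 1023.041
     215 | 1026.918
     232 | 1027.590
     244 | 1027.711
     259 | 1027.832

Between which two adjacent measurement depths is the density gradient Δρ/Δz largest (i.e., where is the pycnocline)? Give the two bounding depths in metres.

Compute the density gradient over each adjacent pair:
  18–215 m: Δρ/Δz = 3.877/197 = 0.020 kg m⁻⁴
  215–232 m: Δρ/Δz = 0.672/17 = 0.040 kg m⁻⁴
  232–244 m: Δρ/Δz = 0.121/12 = 0.010 kg m⁻⁴
  244–259 m: Δρ/Δz = 0.121/15 = 8.1 × 10⁻³ kg m⁻⁴
The largest gradient is in the 215–232 m interval — the pycnocline.

215–232 m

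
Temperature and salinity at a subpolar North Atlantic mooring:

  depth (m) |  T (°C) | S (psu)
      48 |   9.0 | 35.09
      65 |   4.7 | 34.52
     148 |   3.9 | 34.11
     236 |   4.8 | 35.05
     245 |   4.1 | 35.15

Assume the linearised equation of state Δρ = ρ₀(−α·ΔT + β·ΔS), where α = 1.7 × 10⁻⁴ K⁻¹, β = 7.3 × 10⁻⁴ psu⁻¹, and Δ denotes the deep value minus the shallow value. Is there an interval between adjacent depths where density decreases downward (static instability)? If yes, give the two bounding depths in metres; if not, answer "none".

Evaluate Δρ/ρ₀ = −αΔT + βΔS across each adjacent pair:
  48–65 m: −αΔT+βΔS = −(1.7 × 10⁻⁴)(-4.3)+(7.3 × 10⁻⁴)(-0.57) = 3.1 × 10⁻⁴ → stable
  65–148 m: −αΔT+βΔS = −(1.7 × 10⁻⁴)(-0.8)+(7.3 × 10⁻⁴)(-0.41) = -1.6 × 10⁻⁴ → UNSTABLE
  148–236 m: −αΔT+βΔS = −(1.7 × 10⁻⁴)(+0.9)+(7.3 × 10⁻⁴)(+0.94) = 5.3 × 10⁻⁴ → stable
  236–245 m: −αΔT+βΔS = −(1.7 × 10⁻⁴)(-0.7)+(7.3 × 10⁻⁴)(+0.10) = 1.9 × 10⁻⁴ → stable
The 65–148 m interval has Δρ < 0: lighter water underlies denser water.

65–148 m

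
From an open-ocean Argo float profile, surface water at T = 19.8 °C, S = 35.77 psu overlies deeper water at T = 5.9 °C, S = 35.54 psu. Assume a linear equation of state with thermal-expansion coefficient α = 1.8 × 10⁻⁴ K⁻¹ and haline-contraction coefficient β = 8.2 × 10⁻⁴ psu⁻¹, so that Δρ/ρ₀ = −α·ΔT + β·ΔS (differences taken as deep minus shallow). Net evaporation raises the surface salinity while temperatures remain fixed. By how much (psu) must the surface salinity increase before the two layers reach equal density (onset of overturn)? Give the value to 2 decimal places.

Neutral buoyancy requires −α(T_deep − T_surf) + β(S_deep − S_surf′) = 0.
S_surf′ = S_deep − (α/β)·ΔT = 35.54 − (1.8 × 10⁻⁴/8.2 × 10⁻⁴)·(-13.9) = 38.5912 psu.
Increase required: 38.5912 − 35.77 = 2.8212 psu.

2.82 psu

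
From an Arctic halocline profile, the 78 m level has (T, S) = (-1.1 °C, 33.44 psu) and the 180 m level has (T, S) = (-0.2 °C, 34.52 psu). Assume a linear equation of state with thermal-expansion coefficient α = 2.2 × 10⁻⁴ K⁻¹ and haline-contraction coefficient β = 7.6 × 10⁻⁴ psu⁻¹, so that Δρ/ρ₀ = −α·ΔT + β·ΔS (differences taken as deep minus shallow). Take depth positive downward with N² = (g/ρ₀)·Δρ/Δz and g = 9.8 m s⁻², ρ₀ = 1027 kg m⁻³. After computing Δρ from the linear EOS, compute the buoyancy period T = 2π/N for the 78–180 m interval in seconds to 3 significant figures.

ΔT = +0.9 K, ΔS = +1.08 psu (deep − shallow).
Δρ/ρ₀ = −αΔT + βΔS = -1.98 × 10⁻⁴ + 8.208 × 10⁻⁴ = 6.228 × 10⁻⁴, so Δρ ≈ 0.6396 kg m⁻³.
N² = (g/ρ₀)·Δρ/Δz = g·(Δρ/ρ₀)/Δz = 9.8 × 6.228 × 10⁻⁴ / 102 = 5.9838 × 10⁻⁵ s⁻².
N = √(5.9838 × 10⁻⁵) = 7.7355 × 10⁻³ rad s⁻¹ → T = 2π/N = 812.25 s ≈ 812 s.

812 s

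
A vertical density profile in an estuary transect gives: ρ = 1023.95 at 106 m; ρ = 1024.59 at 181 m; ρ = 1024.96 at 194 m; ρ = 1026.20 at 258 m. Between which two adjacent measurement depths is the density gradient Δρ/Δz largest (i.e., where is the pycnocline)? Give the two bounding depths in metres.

Compute the density gradient over each adjacent pair:
  106–181 m: Δρ/Δz = 0.64/75 = 8.5 × 10⁻³ kg m⁻⁴
  181–194 m: Δρ/Δz = 0.37/13 = 0.028 kg m⁻⁴
  194–258 m: Δρ/Δz = 1.24/64 = 0.019 kg m⁻⁴
The largest gradient is in the 181–194 m interval — the pycnocline.

181–194 m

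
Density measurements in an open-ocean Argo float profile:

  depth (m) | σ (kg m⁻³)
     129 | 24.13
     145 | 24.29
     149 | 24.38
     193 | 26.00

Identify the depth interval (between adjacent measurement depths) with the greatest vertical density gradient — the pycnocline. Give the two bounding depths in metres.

149–193 m

Compute the density gradient over each adjacent pair:
  129–145 m: Δρ/Δz = 0.16/16 = 0.010 kg m⁻⁴
  145–149 m: Δρ/Δz = 0.09/4 = 0.022 kg m⁻⁴
  149–193 m: Δρ/Δz = 1.62/44 = 0.037 kg m⁻⁴
The largest gradient is in the 149–193 m interval — the pycnocline.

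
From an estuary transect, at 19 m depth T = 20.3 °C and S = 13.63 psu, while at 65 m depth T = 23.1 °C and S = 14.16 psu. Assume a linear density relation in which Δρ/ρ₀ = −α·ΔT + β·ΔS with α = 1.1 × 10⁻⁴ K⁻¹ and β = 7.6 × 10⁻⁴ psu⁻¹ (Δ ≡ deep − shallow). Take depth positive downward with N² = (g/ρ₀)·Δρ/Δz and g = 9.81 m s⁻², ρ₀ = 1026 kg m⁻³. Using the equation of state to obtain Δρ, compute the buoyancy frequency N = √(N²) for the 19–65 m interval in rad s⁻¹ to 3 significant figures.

ΔT = +2.8 K, ΔS = +0.53 psu (deep − shallow).
Δρ/ρ₀ = −αΔT + βΔS = -3.08 × 10⁻⁴ + 4.028 × 10⁻⁴ = 9.48 × 10⁻⁵, so Δρ ≈ 0.09726 kg m⁻³.
N² = (g/ρ₀)·Δρ/Δz = g·(Δρ/ρ₀)/Δz = 9.81 × 9.48 × 10⁻⁵ / 46 = 2.0217 × 10⁻⁵ s⁻².
N = √(2.0217 × 10⁻⁵) = 4.4963 × 10⁻³ rad s⁻¹ ≈ 4.50 × 10⁻³ rad s⁻¹.

4.50 × 10⁻³ rad s⁻¹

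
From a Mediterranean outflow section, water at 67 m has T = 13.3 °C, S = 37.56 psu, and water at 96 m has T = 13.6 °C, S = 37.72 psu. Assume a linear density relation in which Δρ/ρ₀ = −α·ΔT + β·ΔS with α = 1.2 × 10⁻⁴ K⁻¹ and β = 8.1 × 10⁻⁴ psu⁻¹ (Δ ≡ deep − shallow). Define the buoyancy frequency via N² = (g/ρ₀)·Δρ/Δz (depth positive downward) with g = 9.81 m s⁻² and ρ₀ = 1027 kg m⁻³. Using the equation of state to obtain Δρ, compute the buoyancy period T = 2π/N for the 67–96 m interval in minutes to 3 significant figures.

ΔT = +0.3 K, ΔS = +0.16 psu (deep − shallow).
Δρ/ρ₀ = −αΔT + βΔS = -3.60 × 10⁻⁵ + 1.296 × 10⁻⁴ = 9.36 × 10⁻⁵, so Δρ ≈ 0.09613 kg m⁻³.
N² = (g/ρ₀)·Δρ/Δz = g·(Δρ/ρ₀)/Δz = 9.81 × 9.36 × 10⁻⁵ / 29 = 3.1663 × 10⁻⁵ s⁻².
N = √(3.1663 × 10⁻⁵) = 5.6270 × 10⁻³ rad s⁻¹ → T = 2π/N = 1.1166 × 10³ s = 18.610 min ≈ 18.6 min.

18.6 min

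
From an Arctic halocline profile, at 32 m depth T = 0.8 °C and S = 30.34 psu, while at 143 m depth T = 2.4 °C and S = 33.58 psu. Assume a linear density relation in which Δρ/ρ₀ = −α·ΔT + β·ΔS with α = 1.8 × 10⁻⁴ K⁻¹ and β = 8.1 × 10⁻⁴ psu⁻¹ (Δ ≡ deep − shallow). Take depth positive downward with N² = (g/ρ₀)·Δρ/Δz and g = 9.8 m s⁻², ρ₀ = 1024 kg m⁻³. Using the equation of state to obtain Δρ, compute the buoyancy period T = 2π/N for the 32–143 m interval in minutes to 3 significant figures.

ΔT = +1.6 K, ΔS = +3.24 psu (deep − shallow).
Δρ/ρ₀ = −αΔT + βΔS = -2.88 × 10⁻⁴ + 2.6244 × 10⁻³ = 2.3364 × 10⁻³, so Δρ ≈ 2.392 kg m⁻³.
N² = (g/ρ₀)·Δρ/Δz = g·(Δρ/ρ₀)/Δz = 9.8 × 2.3364 × 10⁻³ / 111 = 2.0628 × 10⁻⁴ s⁻².
N = √(2.0628 × 10⁻⁴) = 0.014362 rad s⁻¹ → T = 2π/N = 437.49 s = 7.2915 min ≈ 7.29 min.

7.29 min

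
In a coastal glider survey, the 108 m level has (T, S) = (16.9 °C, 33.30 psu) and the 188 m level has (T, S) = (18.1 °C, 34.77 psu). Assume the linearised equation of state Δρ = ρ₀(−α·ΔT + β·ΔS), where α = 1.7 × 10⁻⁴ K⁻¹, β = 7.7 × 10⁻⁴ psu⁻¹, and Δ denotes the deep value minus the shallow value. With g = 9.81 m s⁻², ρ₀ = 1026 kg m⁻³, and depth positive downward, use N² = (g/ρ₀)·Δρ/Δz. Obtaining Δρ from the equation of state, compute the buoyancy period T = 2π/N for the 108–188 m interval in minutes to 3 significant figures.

9.82 min

ΔT = +1.2 K, ΔS = +1.47 psu (deep − shallow).
Δρ/ρ₀ = −αΔT + βΔS = -2.04 × 10⁻⁴ + 1.1319 × 10⁻³ = 9.279 × 10⁻⁴, so Δρ ≈ 0.9520 kg m⁻³.
N² = (g/ρ₀)·Δρ/Δz = g·(Δρ/ρ₀)/Δz = 9.81 × 9.279 × 10⁻⁴ / 80 = 1.1378 × 10⁻⁴ s⁻².
N = √(1.1378 × 10⁻⁴) = 0.010667 rad s⁻¹ → T = 2π/N = 589.03 s = 9.8172 min ≈ 9.82 min.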